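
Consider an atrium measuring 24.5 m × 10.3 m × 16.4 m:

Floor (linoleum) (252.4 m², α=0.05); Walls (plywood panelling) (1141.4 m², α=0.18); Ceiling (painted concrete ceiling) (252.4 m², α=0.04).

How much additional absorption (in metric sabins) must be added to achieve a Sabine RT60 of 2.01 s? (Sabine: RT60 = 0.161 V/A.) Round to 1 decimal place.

103.3 sabins

A₁ = Σ Sᵢαᵢ = 252.4*0.05 + 1141.4*0.18 + 252.4*0.04 = 228.168 sabins.
V = 4138.54 m³. Required absorption A₂ = 0.161 × 4138.54 / 2.01 = 331.495 sabins.
Shortfall: 331.495 − 228.168 = 103.3 sabins.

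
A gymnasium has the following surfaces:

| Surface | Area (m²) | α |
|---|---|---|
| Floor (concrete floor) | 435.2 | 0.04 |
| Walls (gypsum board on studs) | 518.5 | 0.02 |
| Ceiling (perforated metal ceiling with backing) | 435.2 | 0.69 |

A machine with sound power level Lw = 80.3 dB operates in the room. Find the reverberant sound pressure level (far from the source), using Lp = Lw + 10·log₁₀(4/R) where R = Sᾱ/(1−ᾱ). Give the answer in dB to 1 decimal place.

60.0 dB

A = 328.066 sabins; S = 1388.9 m².
ᾱ = 328.066/1388.9 = 0.2362; R = Sᾱ/(1−ᾱ) = 328.066/(1−0.2362) = 429.518 m².
Lp = Lw + 10 log₁₀(4/R) = 80.3 -20.31 = 60.0 dB.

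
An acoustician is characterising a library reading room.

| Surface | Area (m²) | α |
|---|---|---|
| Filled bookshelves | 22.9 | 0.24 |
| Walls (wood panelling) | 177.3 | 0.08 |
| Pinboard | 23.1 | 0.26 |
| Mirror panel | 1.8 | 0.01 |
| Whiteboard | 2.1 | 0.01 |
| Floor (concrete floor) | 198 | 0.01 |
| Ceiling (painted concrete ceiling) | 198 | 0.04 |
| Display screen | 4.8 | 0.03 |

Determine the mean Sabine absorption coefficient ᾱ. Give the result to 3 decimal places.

0.057

S = Σ Sᵢ = 22.9 + 177.3 + 23.1 + 1.8 + 2.1 + 198 + 198 + 4.8 = 628.0 m².
Σ(Sᵢαᵢ) = 22.9×0.24 + 177.3×0.08 + 23.1×0.26 + 1.8×0.01 + 2.1×0.01 + 198×0.01 + 198×0.04 + 4.8×0.03 = 35.769.
ᾱ = 35.769 / 628.0 = 0.057.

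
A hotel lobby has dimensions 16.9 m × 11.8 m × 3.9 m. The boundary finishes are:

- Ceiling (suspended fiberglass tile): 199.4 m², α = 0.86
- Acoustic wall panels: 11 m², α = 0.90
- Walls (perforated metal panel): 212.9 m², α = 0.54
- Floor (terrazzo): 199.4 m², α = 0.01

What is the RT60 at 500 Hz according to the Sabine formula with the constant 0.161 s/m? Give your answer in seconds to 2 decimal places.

Summing Sᵢαᵢ: 171.484 + 9.900 + 114.966 + 1.994 → A = 298.344 sabins.
V = 16.9·11.8·3.9 = 777.738 m³.
RT60 = 0.161 · V / A = 0.161 × 777.738 / 298.344 = 0.42 s.

0.42 sec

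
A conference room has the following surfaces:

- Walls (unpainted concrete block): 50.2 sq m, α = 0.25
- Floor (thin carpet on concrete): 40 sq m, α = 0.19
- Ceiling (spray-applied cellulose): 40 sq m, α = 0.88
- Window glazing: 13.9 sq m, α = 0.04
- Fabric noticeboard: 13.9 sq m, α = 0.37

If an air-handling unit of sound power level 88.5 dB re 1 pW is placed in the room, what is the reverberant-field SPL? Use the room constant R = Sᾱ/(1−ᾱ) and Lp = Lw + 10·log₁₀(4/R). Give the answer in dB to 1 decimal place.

Σ(Sᵢαᵢ) = 50.2·0.25 + 40·0.19 + 40·0.88 + 13.9·0.04 + 13.9·0.37 = 61.049; total area S = 158.0 sq m.
ᾱ = 0.3864, so room constant R = A/(1−ᾱ) = 99.493 sq m.
Lp = Lw + 10 log₁₀(4/R) = 88.5 -13.96 = 74.5 dB.

74.5 dB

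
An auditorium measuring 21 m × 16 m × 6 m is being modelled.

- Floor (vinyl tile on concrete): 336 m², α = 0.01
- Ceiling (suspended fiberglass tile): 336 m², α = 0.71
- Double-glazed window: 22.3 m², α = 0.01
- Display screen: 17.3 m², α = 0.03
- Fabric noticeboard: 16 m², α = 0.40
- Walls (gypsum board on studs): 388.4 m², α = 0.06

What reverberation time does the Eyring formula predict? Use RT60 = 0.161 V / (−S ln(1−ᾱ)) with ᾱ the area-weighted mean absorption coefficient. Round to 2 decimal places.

1.04 sec

S = Σ Sᵢ = 1116.0 m².
Absorption A = 336×0.01 + 336×0.71 + 22.3×0.01 + 17.3×0.03 + 16×0.40 + 388.4×0.06 = 272.366 sabins.
Mean coefficient ᾱ = A/S = 0.2441.
Eyring denominator: −S ln(1−ᾱ) = 312.308.
V = 21 × 16 × 6 = 2016 m³.
RT60 = 0.161 × 2016 / 312.308 = 1.04 s.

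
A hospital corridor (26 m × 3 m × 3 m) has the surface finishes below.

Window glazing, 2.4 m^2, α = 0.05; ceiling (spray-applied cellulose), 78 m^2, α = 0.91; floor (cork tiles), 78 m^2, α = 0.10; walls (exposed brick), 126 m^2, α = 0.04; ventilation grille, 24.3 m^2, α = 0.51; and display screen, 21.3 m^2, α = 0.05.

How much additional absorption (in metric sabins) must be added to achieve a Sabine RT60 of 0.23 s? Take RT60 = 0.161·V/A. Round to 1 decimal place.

A₁ = Σ Sᵢαᵢ = 2.4×0.05 + 78×0.91 + 78×0.10 + 126×0.04 + 24.3×0.51 + 21.3×0.05 = 97.398 sabins.
V = 234 m³. Required absorption A₂ = 0.161 × 234 / 0.23 = 163.800 sabins.
Shortfall: 163.800 − 97.398 = 66.4 sabins.

66.4 sabins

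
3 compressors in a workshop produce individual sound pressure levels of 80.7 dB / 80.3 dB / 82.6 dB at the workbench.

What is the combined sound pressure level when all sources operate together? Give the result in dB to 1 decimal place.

86.1 dB

Σ 10^(Lᵢ/10) = 4.066e+08.
L_total = 10·log₁₀(4.066e+08) = 86.1 dB.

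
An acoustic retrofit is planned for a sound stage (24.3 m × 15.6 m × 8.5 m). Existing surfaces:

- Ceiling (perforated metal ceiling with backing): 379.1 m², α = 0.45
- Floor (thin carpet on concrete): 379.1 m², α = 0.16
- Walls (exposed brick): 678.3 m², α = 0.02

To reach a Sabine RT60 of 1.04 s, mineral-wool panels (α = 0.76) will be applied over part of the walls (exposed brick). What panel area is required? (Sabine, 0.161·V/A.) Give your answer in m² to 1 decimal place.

343.2

A₁ = Σ Sᵢαᵢ = 379.1·0.45 + 379.1·0.16 + 678.3·0.02 = 244.817 sabins.
V = 3222.18 m³. Target absorption A₂ = 0.161 × 3222.18 / 1.04 = 498.818 sabins.
Absorption to add: 498.818 − 244.817 = 254.001 sabins.
Each m² of panel replacing the walls (exposed brick) adds (0.76 − 0.02) = 0.74 sabins.
Area = ΔA/Δα = 254.001/0.74 = 343.2 m².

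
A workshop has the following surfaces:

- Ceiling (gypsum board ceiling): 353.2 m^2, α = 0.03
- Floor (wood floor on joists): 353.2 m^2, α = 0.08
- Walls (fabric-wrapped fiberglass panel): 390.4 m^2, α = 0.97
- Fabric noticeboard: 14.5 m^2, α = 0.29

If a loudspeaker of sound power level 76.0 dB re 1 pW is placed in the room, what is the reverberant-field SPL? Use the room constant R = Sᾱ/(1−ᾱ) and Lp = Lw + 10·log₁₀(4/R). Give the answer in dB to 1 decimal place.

53.7 dB

A = 421.745 sabins; S = 1111.3 m^2.
ᾱ = 0.3795, so room constant R = A/(1−ᾱ) = 679.686 m^2.
Lp = 76.0 + 10·log₁₀(4/679.686) = 76.0 + (-22.30) = 53.7 dB.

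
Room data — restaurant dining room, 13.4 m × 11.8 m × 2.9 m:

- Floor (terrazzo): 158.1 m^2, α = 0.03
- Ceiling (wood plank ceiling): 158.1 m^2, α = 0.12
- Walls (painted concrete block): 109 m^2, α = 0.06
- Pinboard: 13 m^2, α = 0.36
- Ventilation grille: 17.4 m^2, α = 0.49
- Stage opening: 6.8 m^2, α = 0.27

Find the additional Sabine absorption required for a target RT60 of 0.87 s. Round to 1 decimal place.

39.6 sabins

Total absorption A₁ = 158.1*0.03 + 158.1*0.12 + 109*0.06 + 13*0.36 + 17.4*0.49 + 6.8*0.27
  = 4.743 + 18.972 + 6.540 + 4.680 + 8.526 + 1.836 = 45.297 m^2 sabins.
V = 458.548 m³. Required absorption A₂ = 0.161 × 458.548 / 0.87 = 84.858 sabins.
Shortfall: 84.858 − 45.297 = 39.6 sabins.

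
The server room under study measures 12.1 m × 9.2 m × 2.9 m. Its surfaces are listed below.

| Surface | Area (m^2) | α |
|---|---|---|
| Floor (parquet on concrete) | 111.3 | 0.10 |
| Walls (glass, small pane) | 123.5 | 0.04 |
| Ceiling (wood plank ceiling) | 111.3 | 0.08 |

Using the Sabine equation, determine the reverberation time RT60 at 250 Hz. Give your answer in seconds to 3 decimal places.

Equivalent absorption area: A = 111.3*0.10 + 123.5*0.04 + 111.3*0.08 = 24.974 m^2.
Room volume: 322.828 m³.
Sabine: RT60 = 0.161 × 322.828 / 24.974 = 2.081 s.

2.081 seconds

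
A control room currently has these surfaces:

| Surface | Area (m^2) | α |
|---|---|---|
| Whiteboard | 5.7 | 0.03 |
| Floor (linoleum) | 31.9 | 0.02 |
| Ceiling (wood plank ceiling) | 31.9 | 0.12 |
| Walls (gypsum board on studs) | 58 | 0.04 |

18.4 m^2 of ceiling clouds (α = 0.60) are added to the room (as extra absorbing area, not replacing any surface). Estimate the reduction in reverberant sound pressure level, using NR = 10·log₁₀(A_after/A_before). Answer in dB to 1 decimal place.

Total absorption A_before = 5.7·0.03 + 31.9·0.02 + 31.9·0.12 + 58·0.04
  = 0.171 + 0.638 + 3.828 + 2.320 = 6.957 m^2 sabins.
Added absorption = 18.4 × 0.60 = 11.040 sabins.
New total A_after = 17.997 sabins.
Reduction = 10 log₁₀(A_after/A_before) = 10 log₁₀(2.5869) = 4.1 dB.

4.1 dB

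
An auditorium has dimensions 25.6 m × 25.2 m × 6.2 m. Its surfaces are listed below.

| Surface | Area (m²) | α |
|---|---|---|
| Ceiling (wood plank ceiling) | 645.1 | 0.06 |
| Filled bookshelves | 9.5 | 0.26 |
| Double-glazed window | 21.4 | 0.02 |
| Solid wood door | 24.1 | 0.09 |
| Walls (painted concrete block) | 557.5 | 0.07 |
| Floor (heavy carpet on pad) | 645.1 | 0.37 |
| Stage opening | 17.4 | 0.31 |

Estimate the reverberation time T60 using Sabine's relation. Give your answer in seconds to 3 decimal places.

A = Σ Sᵢαᵢ = 645.1×0.06 + 9.5×0.26 + 21.4×0.02 + 24.1×0.09 + 557.5×0.07 + 645.1×0.37 + 17.4×0.31 = 326.879 sabins.
V = 25.6·25.2·6.2 = 3999.744 m³.
Sabine: RT60 = 0.161 × 3999.744 / 326.879 = 1.970 s.

1.970 seconds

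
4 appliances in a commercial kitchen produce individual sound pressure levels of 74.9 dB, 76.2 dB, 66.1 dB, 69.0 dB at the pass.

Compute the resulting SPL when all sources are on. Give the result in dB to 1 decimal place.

79.3 dB

Sum in the linear (power) domain: Σ 10^(Lᵢ/10) = 10^(74.9/10) + 10^(76.2/10) + 10^(66.1/10) + 10^(69.0/10) = 8.461e+07.
Combined level = 10 log₁₀(8.461e+07) = 79.3 dB.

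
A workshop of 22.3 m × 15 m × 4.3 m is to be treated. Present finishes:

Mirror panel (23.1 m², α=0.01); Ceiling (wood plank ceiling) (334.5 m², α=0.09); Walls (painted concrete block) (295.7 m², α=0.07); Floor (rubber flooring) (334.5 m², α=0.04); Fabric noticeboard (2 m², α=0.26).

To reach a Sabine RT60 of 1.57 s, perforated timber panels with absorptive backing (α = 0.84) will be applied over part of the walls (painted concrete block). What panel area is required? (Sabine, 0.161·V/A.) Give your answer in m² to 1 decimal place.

107.2

Total absorption A₁ = 23.1*0.01 + 334.5*0.09 + 295.7*0.07 + 334.5*0.04 + 2*0.26
  = 0.231 + 30.105 + 20.699 + 13.380 + 0.520 = 64.935 m² sabins.
V = 1438.35 m³. Target absorption A₂ = 0.161 × 1438.35 / 1.57 = 147.500 sabins.
Absorption to add: 147.500 − 64.935 = 82.565 sabins.
Net gain per m²: Δα = 0.84 − 0.07 = 0.77.
Panel area = 82.565 / 0.77 = 107.2 m².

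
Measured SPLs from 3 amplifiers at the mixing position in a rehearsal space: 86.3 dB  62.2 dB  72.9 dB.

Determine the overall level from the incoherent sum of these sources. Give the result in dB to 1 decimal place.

Sum in the linear (power) domain: Σ 10^(Lᵢ/10) = 10^(86.3/10) + 10^(62.2/10) + 10^(72.9/10) = 4.477e+08.
Back to dB: 10·log₁₀ Σ = 86.5 dB.

86.5 dB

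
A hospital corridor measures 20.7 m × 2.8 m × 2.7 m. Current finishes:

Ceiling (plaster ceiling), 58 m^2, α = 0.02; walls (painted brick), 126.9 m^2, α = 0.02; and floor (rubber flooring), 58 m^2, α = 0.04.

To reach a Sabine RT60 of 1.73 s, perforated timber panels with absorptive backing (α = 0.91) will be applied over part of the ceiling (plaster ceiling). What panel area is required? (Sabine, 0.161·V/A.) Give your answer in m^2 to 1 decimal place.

9.6

Summing Sᵢαᵢ: 1.160 + 2.538 + 2.320 → A₁ = 6.018 sabins.
Required A₂ = 0.161·156.492/1.73 = 14.564 sabins.
ΔA needed = 14.564 − 6.018 = 8.546 sabins.
Each m^2 of panel replacing the ceiling (plaster ceiling) adds (0.91 − 0.02) = 0.89 sabins.
Area = ΔA/Δα = 8.546/0.89 = 9.6 m^2.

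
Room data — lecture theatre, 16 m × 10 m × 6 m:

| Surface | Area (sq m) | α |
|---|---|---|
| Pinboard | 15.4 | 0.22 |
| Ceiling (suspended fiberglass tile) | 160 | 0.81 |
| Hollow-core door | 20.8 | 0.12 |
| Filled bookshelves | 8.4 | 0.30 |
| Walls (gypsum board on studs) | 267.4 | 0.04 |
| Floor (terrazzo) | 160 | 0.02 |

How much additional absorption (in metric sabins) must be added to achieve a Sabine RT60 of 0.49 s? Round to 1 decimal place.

163.5 sabins

A₁ = Σ Sᵢαᵢ = 15.4·0.22 + 160·0.81 + 20.8·0.12 + 8.4·0.30 + 267.4·0.04 + 160·0.02 = 151.900 sabins.
V = 960 m³. Required absorption A₂ = 0.161 × 960 / 0.49 = 315.429 sabins.
ΔA = A₂ − A₁ = 315.429 − 151.900 = 163.5 sabins.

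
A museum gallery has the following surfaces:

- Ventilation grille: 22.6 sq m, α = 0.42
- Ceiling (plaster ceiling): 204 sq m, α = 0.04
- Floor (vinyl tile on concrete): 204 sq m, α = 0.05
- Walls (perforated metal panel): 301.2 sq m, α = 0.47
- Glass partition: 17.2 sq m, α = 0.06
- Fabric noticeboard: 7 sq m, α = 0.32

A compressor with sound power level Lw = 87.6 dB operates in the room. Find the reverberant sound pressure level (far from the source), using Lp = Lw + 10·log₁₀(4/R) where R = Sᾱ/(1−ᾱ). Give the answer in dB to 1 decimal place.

Σ(Sᵢαᵢ) = 22.6·0.42 + 204·0.04 + 204·0.05 + 301.2·0.47 + 17.2·0.06 + 7·0.32 = 172.688; total area S = 756.0 sq m.
ᾱ = 0.2284, so room constant R = A/(1−ᾱ) = 223.805 sq m.
Lp = 87.6 + 10·log₁₀(4/223.805) = 87.6 + (-17.48) = 70.1 dB.

70.1 dB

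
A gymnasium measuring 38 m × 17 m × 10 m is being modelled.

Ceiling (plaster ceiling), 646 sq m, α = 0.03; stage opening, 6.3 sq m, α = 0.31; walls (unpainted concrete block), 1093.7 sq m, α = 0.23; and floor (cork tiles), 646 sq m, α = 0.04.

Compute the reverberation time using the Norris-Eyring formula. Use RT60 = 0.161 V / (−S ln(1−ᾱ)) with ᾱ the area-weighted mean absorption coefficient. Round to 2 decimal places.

Total surface area S = 646 + 6.3 + 1093.7 + 646 = 2392.0 sq m.
Absorption A = 646×0.03 + 6.3×0.31 + 1093.7×0.23 + 646×0.04 = 298.724 sabins.
Mean coefficient ᾱ = A/S = 0.1249.
−S·ln(1−ᾱ) = −2392.0 × ln(1 − 0.1249) = 319.134.
V = 38 × 17 × 10 = 6460 m³.
RT60 = 0.161 × 6460 / 319.134 = 3.26 s.

3.26 sec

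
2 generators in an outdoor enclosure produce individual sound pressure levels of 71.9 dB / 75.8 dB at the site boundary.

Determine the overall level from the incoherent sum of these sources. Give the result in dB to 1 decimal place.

77.3 dB

Converting to relative power and adding: 10^(71.9/10) + 10^(75.8/10) = 5.351e+07.
Combined level = 10 log₁₀(5.351e+07) = 77.3 dB.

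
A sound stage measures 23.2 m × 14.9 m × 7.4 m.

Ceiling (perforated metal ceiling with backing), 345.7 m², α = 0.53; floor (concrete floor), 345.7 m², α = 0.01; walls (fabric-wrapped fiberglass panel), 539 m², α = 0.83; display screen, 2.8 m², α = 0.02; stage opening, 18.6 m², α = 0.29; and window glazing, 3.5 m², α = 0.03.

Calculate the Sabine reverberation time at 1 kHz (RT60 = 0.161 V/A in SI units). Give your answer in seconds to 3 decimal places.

Total absorption A = 345.7·0.53 + 345.7·0.01 + 539·0.83 + 2.8·0.02 + 18.6·0.29 + 3.5·0.03
  = 183.221 + 3.457 + 447.370 + 0.056 + 5.394 + 0.105 = 639.603 m² sabins.
V = 23.2·14.9·7.4 = 2558.032 m³.
T = 0.161 V/A = 0.161·2558.032/639.603 = 0.644 s.

0.644 s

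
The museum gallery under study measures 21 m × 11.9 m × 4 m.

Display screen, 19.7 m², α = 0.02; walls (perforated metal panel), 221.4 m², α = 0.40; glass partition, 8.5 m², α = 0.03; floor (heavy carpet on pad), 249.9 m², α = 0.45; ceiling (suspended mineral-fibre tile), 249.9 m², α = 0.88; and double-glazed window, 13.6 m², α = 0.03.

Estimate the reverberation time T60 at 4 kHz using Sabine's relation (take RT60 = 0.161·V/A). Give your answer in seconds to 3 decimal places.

Summing Sᵢαᵢ: 0.394 + 88.560 + 0.255 + 112.455 + 219.912 + 0.408 → A = 421.984 sabins.
V = 21·11.9·4 = 999.6 m³.
T = 0.161 V/A = 0.161·999.6/421.984 = 0.381 s.

0.381 sec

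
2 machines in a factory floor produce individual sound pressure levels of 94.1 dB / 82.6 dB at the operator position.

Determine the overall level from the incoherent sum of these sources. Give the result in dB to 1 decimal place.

94.4 dB

Σ 10^(Lᵢ/10) = 2.752e+09.
L_total = 10·log₁₀(2.752e+09) = 94.4 dB.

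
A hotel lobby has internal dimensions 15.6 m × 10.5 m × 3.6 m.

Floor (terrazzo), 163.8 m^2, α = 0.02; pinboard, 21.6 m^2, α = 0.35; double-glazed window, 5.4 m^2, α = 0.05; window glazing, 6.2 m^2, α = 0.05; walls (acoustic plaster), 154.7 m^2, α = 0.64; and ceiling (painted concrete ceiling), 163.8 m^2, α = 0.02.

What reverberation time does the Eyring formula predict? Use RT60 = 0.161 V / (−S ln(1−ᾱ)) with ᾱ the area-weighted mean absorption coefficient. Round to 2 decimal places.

S = Σ Sᵢ = 515.5 m^2.
Absorption A = 163.8·0.02 + 21.6·0.35 + 5.4·0.05 + 6.2·0.05 + 154.7·0.64 + 163.8·0.02 = 113.700 sabins.
ᾱ = 113.700 / 515.5 = 0.2206.
Eyring denominator: −S ln(1−ᾱ) = 128.479.
V = 15.6 × 10.5 × 3.6 = 589.68 m³.
T = 0.161·V/[−S·ln(1−ᾱ)] = 0.161·589.68/128.479 = 0.74 s.

0.74 seconds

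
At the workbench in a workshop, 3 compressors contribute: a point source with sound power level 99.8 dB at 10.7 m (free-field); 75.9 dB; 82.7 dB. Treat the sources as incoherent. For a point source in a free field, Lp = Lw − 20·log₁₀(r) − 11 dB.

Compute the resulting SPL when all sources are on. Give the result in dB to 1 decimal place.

83.6 dB

Source at 10.7 m: Lp = 99.8 − 20·log₁₀(10.7) − 11 = 68.2 dB.
Sum in the linear (power) domain: Σ 10^(Lᵢ/10) = 10^(68.2/10) + 10^(75.9/10) + 10^(82.7/10) = 2.317e+08.
Back to dB: 10·log₁₀ Σ = 83.6 dB.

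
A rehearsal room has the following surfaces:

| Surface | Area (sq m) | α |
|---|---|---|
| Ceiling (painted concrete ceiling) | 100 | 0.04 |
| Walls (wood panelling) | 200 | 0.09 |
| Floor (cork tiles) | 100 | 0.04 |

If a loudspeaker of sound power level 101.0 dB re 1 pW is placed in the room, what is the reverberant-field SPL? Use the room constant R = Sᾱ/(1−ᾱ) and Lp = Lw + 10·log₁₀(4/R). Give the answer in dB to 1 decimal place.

A = 26.000 sabins; S = 400.0 sq m.
ᾱ = 0.0650, so room constant R = A/(1−ᾱ) = 27.807 sq m.
Lp = 101.0 + 10·log₁₀(4/27.807) = 101.0 + (-8.42) = 92.6 dB.

92.6 dB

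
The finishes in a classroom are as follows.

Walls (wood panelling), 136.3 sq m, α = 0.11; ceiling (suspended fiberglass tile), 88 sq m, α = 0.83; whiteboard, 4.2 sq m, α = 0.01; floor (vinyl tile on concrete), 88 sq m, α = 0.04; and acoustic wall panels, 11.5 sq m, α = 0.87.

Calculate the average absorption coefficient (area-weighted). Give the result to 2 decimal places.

Total surface area S = 328.0 sq m.
Weighted sum Σ Sα = 101.600.
ᾱ = A/S = 0.31.

0.31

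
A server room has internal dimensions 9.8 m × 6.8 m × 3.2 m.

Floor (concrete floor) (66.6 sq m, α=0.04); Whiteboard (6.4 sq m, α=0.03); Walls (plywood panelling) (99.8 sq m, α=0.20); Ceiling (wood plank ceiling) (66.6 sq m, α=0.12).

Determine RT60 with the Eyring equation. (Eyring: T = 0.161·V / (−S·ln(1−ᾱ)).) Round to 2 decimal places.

1.04 s

S = Σ Sᵢ = 239.4 sq m.
Absorption A = 66.6×0.04 + 6.4×0.03 + 99.8×0.20 + 66.6×0.12 = 30.808 sabins.
Mean coefficient ᾱ = A/S = 0.1287.
Eyring denominator: −S ln(1−ᾱ) = 32.982.
V = 9.8 × 6.8 × 3.2 = 213.248 m³.
T = 0.161·V/[−S·ln(1−ᾱ)] = 0.161·213.248/32.982 = 1.04 s.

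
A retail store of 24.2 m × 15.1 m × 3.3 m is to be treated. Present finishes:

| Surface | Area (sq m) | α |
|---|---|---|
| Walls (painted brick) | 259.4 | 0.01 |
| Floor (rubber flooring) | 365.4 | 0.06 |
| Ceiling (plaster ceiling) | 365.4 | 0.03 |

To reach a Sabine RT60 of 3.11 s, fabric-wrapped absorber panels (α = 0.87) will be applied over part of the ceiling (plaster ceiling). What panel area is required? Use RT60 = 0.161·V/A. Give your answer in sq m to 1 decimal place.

A₁ = Σ Sᵢαᵢ = 259.4·0.01 + 365.4·0.06 + 365.4·0.03 = 35.480 sabins.
V = 1205.886 m³. Target absorption A₂ = 0.161 × 1205.886 / 3.11 = 62.427 sabins.
Absorption to add: 62.427 − 35.480 = 26.947 sabins.
Net gain per sq m: Δα = 0.87 − 0.03 = 0.84.
Area = ΔA/Δα = 26.947/0.84 = 32.1 sq m.

32.1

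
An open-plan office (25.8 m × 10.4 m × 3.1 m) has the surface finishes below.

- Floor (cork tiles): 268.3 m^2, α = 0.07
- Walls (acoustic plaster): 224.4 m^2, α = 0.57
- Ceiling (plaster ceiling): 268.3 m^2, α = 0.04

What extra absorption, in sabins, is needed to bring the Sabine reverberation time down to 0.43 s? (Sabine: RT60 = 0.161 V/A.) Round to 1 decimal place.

Summing Sᵢαᵢ: 18.781 + 127.908 + 10.732 → A₁ = 157.421 sabins.
V = 831.792 m³. Required absorption A₂ = 0.161 × 831.792 / 0.43 = 311.438 sabins.
ΔA = A₂ − A₁ = 311.438 − 157.421 = 154.0 sabins.

154.0 sabins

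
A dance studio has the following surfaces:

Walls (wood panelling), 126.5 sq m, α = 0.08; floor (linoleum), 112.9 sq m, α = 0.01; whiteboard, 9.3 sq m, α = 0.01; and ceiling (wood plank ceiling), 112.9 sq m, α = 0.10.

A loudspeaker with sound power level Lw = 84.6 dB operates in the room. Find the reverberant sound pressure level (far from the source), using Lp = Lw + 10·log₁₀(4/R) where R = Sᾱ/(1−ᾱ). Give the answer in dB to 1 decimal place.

A = 22.632 sabins; S = 361.6 sq m.
ᾱ = 22.632/361.6 = 0.0626; R = Sᾱ/(1−ᾱ) = 22.632/(1−0.0626) = 24.143 sq m.
Lp = Lw + 10 log₁₀(4/R) = 84.6 -7.81 = 76.8 dB.

76.8 dB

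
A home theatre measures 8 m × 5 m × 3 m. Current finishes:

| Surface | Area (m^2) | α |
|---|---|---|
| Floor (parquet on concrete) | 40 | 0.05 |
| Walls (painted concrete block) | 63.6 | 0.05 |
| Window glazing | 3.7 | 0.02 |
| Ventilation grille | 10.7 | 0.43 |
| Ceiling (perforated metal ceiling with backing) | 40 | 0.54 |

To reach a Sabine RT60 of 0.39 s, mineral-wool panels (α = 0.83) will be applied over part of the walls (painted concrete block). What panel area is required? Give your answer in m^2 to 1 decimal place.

23.2

Total absorption A₁ = 40×0.05 + 63.6×0.05 + 3.7×0.02 + 10.7×0.43 + 40×0.54
  = 2.000 + 3.180 + 0.074 + 4.601 + 21.600 = 31.455 m^2 sabins.
V = 120 m³. Target absorption A₂ = 0.161 × 120 / 0.39 = 49.538 sabins.
Absorption to add: 49.538 − 31.455 = 18.083 sabins.
Each m^2 of panel replacing the walls (painted concrete block) adds (0.83 − 0.05) = 0.78 sabins.
Area = ΔA/Δα = 18.083/0.78 = 23.2 m^2.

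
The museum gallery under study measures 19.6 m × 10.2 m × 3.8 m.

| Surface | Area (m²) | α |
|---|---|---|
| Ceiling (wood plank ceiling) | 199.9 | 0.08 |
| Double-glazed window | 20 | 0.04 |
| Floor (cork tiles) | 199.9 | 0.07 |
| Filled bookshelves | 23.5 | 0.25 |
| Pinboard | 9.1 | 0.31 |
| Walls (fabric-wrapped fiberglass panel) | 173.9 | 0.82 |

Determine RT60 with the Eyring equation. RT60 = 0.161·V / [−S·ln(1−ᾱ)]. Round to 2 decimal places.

S = Σ Sᵢ = 626.3 m².
Σ(Sᵢαᵢ) = 199.9·0.08 + 20·0.04 + 199.9·0.07 + 23.5·0.25 + 9.1·0.31 + 173.9·0.82 = 182.079.
Mean coefficient ᾱ = A/S = 0.2907.
−S·ln(1−ᾱ) = −626.3 × ln(1 − 0.2907) = 215.119.
V = 19.6 × 10.2 × 3.8 = 759.696 m³.
RT60 = 0.161 × 759.696 / 215.119 = 0.57 s.

0.57 s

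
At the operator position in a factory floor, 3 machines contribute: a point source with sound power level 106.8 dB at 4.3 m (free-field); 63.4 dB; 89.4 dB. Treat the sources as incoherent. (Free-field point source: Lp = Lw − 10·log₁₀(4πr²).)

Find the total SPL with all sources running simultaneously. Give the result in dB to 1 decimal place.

Source at 4.3 m: Lp = 106.8 − 10·log₁₀(4π·4.3²) = 106.8 − 10·log₁₀(232.352) = 83.1 dB.
Σ 10^(Lᵢ/10) = 1.077e+09.
L_total = 10·log₁₀(1.077e+09) = 90.3 dB.

90.3 dB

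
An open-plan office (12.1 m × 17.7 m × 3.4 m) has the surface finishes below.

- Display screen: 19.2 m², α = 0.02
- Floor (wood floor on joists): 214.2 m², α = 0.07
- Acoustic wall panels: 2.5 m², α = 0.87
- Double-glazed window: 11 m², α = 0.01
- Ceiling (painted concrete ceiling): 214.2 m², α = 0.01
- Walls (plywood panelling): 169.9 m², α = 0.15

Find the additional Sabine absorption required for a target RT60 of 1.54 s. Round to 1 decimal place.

30.8 sabins

Total absorption A₁ = 19.2*0.02 + 214.2*0.07 + 2.5*0.87 + 11*0.01 + 214.2*0.01 + 169.9*0.15
  = 0.384 + 14.994 + 2.175 + 0.110 + 2.142 + 25.485 = 45.290 m² sabins.
For T = 1.54 s, need A₂ = 0.161·V/T = 0.161·728.178/1.54 = 76.128 sabins.
ΔA = A₂ − A₁ = 76.128 − 45.290 = 30.8 sabins.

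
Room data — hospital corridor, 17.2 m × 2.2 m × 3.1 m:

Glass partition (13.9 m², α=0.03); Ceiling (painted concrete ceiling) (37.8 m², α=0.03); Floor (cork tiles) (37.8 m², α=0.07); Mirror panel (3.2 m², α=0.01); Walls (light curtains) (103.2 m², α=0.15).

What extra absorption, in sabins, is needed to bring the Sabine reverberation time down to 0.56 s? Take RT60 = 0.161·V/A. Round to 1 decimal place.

14.0 sabins

Equivalent absorption area: A₁ = 13.9*0.03 + 37.8*0.03 + 37.8*0.07 + 3.2*0.01 + 103.2*0.15 = 19.709 m².
Target A₂ = 0.161·117.304/0.56 = 33.725 sabins (V = 117.304 m³).
Shortfall: 33.725 − 19.709 = 14.0 sabins.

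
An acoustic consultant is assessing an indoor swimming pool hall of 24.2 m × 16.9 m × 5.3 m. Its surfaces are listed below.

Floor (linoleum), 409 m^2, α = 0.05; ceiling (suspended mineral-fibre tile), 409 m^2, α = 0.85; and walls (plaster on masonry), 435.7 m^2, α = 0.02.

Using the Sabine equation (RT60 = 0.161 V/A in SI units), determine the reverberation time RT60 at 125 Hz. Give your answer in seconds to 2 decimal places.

0.93 sec

Total absorption A = 409·0.05 + 409·0.85 + 435.7·0.02
  = 20.450 + 347.650 + 8.714 = 376.814 m^2 sabins.
Volume V = 24.2 × 16.9 × 5.3 = 2167.594 m³.
Sabine: RT60 = 0.161 × 2167.594 / 376.814 = 0.93 s.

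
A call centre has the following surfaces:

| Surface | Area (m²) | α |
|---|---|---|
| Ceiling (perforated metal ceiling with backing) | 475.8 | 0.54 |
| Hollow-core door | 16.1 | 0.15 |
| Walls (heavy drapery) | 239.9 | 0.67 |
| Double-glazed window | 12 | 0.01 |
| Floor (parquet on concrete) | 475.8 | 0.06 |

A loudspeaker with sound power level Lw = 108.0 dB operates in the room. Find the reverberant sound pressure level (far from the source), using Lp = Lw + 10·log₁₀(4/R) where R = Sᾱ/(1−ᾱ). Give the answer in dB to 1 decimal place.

85.5 dB

Σ(Sᵢαᵢ) = 475.8×0.54 + 16.1×0.15 + 239.9×0.67 + 12×0.01 + 475.8×0.06 = 448.748; total area S = 1219.6 m².
ᾱ = 0.3679, so room constant R = A/(1−ᾱ) = 709.932 m².
Lp = 108.0 + 10·log₁₀(4/709.932) = 108.0 + (-22.49) = 85.5 dB.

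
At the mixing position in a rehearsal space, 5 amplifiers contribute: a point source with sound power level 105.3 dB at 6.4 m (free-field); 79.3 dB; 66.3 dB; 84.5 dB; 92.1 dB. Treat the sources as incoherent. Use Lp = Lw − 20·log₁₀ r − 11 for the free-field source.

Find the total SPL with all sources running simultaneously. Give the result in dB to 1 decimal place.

Source at 6.4 m: Lp = 105.3 − 20·log₁₀(6.4) − 11 = 78.2 dB.
Σ 10^(Lᵢ/10) = 2.059e+09.
Combined level = 10 log₁₀(2.059e+09) = 93.1 dB.

93.1 dB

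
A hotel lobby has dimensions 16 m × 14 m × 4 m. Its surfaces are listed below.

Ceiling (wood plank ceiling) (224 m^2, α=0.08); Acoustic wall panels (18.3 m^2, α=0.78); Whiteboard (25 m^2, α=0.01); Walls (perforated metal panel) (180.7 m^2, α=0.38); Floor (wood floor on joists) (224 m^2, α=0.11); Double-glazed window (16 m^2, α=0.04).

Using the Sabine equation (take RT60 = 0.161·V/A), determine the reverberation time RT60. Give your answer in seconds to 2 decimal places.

1.14 s

Total absorption A = 224·0.08 + 18.3·0.78 + 25·0.01 + 180.7·0.38 + 224·0.11 + 16·0.04
  = 17.920 + 14.274 + 0.250 + 68.666 + 24.640 + 0.640 = 126.390 m^2 sabins.
V = 16·14·4 = 896 m³.
RT60 = 0.161 · V / A = 0.161 × 896 / 126.390 = 1.14 s.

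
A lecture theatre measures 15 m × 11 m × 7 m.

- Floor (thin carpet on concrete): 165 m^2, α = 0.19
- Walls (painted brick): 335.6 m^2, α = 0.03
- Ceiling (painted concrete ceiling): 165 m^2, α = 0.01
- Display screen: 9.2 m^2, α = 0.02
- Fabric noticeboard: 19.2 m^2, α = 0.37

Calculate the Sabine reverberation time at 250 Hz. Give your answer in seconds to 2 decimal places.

Equivalent absorption area: A = 165×0.19 + 335.6×0.03 + 165×0.01 + 9.2×0.02 + 19.2×0.37 = 50.356 m^2.
Room volume: 1155 m³.
Sabine: RT60 = 0.161 × 1155 / 50.356 = 3.69 s.

3.69 s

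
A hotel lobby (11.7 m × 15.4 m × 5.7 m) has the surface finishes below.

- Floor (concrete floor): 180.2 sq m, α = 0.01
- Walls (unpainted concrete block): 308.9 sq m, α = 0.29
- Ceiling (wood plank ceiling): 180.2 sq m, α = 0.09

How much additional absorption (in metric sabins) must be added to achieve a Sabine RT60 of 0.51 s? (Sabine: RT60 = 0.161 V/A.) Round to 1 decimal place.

Equivalent absorption area: A₁ = 180.2·0.01 + 308.9·0.29 + 180.2·0.09 = 107.601 sq m.
V = 1027.026 m³. Required absorption A₂ = 0.161 × 1027.026 / 0.51 = 324.218 sabins.
Additional absorption ΔA = 324.218 − 107.601 = 216.6 sabins.

216.6 sabins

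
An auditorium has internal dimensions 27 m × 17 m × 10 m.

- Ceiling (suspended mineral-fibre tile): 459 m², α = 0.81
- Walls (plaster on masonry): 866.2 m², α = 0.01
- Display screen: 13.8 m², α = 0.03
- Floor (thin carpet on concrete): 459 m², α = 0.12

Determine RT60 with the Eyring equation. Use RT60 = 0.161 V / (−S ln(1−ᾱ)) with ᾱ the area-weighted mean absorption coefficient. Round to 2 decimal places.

1.48 s

Total surface area S = 459 + 866.2 + 13.8 + 459 = 1798.0 m².
Σ(Sᵢαᵢ) = 459·0.81 + 866.2·0.01 + 13.8·0.03 + 459·0.12 = 435.946.
ᾱ = 435.946 / 1798.0 = 0.2425.
Eyring denominator: −S ln(1−ᾱ) = 499.362.
V = 27 × 17 × 10 = 4590 m³.
RT60 = 0.161 × 4590 / 499.362 = 1.48 s.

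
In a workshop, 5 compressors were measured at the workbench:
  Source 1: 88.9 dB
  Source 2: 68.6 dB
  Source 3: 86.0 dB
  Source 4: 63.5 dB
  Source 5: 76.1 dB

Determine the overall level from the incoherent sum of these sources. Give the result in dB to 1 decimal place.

90.9 dB

Converting to relative power and adding: 10^(88.9/10) + 10^(68.6/10) + 10^(86.0/10) + 10^(63.5/10) + 10^(76.1/10) = 1.225e+09.
Combined level = 10 log₁₀(1.225e+09) = 90.9 dB.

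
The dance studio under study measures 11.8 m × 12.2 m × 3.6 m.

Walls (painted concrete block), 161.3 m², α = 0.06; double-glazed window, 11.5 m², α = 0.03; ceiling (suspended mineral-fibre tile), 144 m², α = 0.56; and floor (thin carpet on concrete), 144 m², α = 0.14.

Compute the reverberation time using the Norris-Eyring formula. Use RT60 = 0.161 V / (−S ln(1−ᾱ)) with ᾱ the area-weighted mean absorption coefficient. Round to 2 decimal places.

0.66 s

Total surface area S = 161.3 + 11.5 + 144 + 144 = 460.8 m².
Σ(Sᵢαᵢ) = 161.3×0.06 + 11.5×0.03 + 144×0.56 + 144×0.14 = 110.823.
Mean coefficient ᾱ = A/S = 0.2405.
−S·ln(1−ᾱ) = −460.8 × ln(1 − 0.2405) = 126.764.
V = 11.8 × 12.2 × 3.6 = 518.256 m³.
T = 0.161·V/[−S·ln(1−ᾱ)] = 0.161·518.256/126.764 = 0.66 s.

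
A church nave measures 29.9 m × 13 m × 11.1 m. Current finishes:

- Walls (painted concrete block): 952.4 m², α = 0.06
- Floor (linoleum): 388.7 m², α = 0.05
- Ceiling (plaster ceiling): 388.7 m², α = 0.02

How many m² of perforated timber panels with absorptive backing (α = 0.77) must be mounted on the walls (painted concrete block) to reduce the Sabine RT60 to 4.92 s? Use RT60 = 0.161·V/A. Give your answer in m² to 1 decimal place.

80.0

A₁ = Σ Sᵢαᵢ = 952.4×0.06 + 388.7×0.05 + 388.7×0.02 = 84.353 sabins.
Required A₂ = 0.161·4314.57/4.92 = 141.188 sabins.
ΔA needed = 141.188 − 84.353 = 56.835 sabins.
Net gain per m²: Δα = 0.77 − 0.06 = 0.71.
Panel area = 56.835 / 0.71 = 80.0 m².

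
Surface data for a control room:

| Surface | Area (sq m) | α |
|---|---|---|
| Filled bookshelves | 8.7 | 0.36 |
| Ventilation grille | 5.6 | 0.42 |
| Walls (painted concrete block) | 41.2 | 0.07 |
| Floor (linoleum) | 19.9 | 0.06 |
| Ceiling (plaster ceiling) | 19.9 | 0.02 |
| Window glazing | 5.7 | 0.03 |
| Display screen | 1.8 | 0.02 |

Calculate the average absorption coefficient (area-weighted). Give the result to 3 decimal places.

Total surface area S = 102.8 sq m.
A = 8.7·0.36 + 5.6·0.42 + 41.2·0.07 + 19.9·0.06 + 19.9·0.02 + 5.7·0.03 + 1.8·0.02 = 10.167 sabins.
ᾱ = 10.167 / 102.8 = 0.099.

0.099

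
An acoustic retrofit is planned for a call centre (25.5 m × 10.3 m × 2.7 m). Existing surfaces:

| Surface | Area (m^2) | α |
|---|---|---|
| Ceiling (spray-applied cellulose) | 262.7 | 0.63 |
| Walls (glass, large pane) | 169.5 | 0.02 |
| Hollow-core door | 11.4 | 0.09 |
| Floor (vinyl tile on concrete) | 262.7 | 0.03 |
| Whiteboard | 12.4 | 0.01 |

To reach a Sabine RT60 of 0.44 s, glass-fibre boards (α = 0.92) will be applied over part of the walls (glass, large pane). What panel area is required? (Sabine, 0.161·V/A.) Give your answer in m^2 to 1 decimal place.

Total absorption A₁ = 262.7*0.63 + 169.5*0.02 + 11.4*0.09 + 262.7*0.03 + 12.4*0.01
  = 165.501 + 3.390 + 1.026 + 7.881 + 0.124 = 177.922 m^2 sabins.
Required A₂ = 0.161·709.155/0.44 = 259.486 sabins.
ΔA needed = 259.486 − 177.922 = 81.564 sabins.
Net gain per m^2: Δα = 0.92 − 0.02 = 0.90.
Area = ΔA/Δα = 81.564/0.90 = 90.6 m^2.

90.6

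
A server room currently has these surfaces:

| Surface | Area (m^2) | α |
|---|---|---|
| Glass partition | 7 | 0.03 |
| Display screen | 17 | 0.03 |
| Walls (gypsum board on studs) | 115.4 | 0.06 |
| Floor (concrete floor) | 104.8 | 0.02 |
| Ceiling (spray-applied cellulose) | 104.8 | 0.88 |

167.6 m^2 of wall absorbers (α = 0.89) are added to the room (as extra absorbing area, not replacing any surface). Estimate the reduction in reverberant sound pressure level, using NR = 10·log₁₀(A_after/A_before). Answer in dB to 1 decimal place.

3.9 dB

Equivalent absorption area: A_before = 7*0.03 + 17*0.03 + 115.4*0.06 + 104.8*0.02 + 104.8*0.88 = 101.964 m^2.
Treatment contributes 167.6·0.89 = 149.164 sabins.
A_after = 101.964 + 149.164 = 251.128 sabins.
Reduction = 10 log₁₀(A_after/A_before) = 10 log₁₀(2.4629) = 3.9 dB.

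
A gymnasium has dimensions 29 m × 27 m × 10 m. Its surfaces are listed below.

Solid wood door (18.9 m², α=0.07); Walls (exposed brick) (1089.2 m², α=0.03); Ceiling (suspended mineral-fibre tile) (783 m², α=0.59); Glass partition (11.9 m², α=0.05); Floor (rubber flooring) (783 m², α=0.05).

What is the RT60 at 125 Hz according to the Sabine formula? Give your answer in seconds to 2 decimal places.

Total absorption A = 18.9·0.07 + 1089.2·0.03 + 783·0.59 + 11.9·0.05 + 783·0.05
  = 1.323 + 32.676 + 461.970 + 0.595 + 39.150 = 535.714 m² sabins.
Room volume: 7830 m³.
Sabine: RT60 = 0.161 × 7830 / 535.714 = 2.35 s.

2.35 s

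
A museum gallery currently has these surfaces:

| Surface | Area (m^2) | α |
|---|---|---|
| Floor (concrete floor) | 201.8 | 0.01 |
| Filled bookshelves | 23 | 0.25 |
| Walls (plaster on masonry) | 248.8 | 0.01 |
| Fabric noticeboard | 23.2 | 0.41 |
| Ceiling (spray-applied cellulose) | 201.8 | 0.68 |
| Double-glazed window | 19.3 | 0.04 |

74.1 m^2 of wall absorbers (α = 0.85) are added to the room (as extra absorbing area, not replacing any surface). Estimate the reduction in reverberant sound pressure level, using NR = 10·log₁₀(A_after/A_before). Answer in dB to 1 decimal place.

1.5 dB

Total absorption A_before = 201.8×0.01 + 23×0.25 + 248.8×0.01 + 23.2×0.41 + 201.8×0.68 + 19.3×0.04
  = 2.018 + 5.750 + 2.488 + 9.512 + 137.224 + 0.772 = 157.764 m^2 sabins.
Treatment contributes 74.1·0.85 = 62.985 sabins.
A_after = 157.764 + 62.985 = 220.749 sabins.
Reduction = 10 log₁₀(A_after/A_before) = 10 log₁₀(1.3992) = 1.5 dB.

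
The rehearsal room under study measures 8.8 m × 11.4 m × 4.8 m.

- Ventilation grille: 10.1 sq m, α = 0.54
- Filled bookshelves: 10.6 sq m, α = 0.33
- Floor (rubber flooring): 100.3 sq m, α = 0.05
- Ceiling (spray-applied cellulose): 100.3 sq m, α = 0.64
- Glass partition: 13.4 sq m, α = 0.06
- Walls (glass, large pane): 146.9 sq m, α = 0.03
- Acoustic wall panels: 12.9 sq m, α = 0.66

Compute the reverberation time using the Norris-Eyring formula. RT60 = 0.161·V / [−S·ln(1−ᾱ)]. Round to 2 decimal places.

0.74 seconds

S = Σ Sᵢ = 394.5 sq m.
Σ(Sᵢαᵢ) = 10.1×0.54 + 10.6×0.33 + 100.3×0.05 + 100.3×0.64 + 13.4×0.06 + 146.9×0.03 + 12.9×0.66 = 91.884.
ᾱ = 91.884 / 394.5 = 0.2329.
−S·ln(1−ᾱ) = −394.5 × ln(1 − 0.2329) = 104.597.
V = 8.8 × 11.4 × 4.8 = 481.536 m³.
RT60 = 0.161 × 481.536 / 104.597 = 0.74 s.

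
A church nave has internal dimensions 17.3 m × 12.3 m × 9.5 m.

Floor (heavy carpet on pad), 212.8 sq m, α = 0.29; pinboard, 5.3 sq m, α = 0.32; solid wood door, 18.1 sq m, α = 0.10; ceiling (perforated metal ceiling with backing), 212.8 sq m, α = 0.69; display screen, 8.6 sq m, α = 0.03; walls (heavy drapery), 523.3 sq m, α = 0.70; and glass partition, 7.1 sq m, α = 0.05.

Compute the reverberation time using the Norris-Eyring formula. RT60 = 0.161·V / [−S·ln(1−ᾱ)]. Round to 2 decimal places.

S = Σ Sᵢ = 988.0 sq m.
Absorption A = 212.8·0.29 + 5.3·0.32 + 18.1·0.10 + 212.8·0.69 + 8.6·0.03 + 523.3·0.70 + 7.1·0.05 = 578.973 sabins.
Mean coefficient ᾱ = A/S = 0.5860.
−S·ln(1−ᾱ) = −988.0 × ln(1 − 0.5860) = 871.307.
V = 17.3 × 12.3 × 9.5 = 2021.505 m³.
T = 0.161·V/[−S·ln(1−ᾱ)] = 0.161·2021.505/871.307 = 0.37 s.

0.37 s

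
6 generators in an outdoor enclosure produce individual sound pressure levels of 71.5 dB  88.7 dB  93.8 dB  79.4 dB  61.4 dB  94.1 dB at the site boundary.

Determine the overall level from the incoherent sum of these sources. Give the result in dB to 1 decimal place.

97.6 dB

Σ 10^(Lᵢ/10) = 5.813e+09.
L_total = 10·log₁₀(5.813e+09) = 97.6 dB.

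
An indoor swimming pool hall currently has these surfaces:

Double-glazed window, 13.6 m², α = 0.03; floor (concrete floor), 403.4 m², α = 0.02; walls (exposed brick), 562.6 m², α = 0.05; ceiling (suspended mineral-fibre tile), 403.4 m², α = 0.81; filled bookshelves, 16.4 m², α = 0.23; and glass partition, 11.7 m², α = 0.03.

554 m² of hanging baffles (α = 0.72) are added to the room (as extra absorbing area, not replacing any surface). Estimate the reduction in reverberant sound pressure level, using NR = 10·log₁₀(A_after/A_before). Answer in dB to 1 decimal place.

3.2 dB

A_before = Σ Sᵢαᵢ = 13.6×0.03 + 403.4×0.02 + 562.6×0.05 + 403.4×0.81 + 16.4×0.23 + 11.7×0.03 = 367.483 sabins.
Added absorption = 554 × 0.72 = 398.880 sabins.
New total A_after = 766.363 sabins.
Reduction = 10 log₁₀(A_after/A_before) = 10 log₁₀(2.0854) = 3.2 dB.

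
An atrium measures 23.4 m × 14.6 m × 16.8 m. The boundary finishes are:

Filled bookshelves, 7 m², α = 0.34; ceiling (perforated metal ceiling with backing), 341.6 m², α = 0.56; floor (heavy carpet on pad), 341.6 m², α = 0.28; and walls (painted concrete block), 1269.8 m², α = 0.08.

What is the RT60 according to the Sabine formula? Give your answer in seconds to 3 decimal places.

Equivalent absorption area: A = 7×0.34 + 341.6×0.56 + 341.6×0.28 + 1269.8×0.08 = 390.908 m².
Volume V = 23.4 × 14.6 × 16.8 = 5739.552 m³.
Sabine: RT60 = 0.161 × 5739.552 / 390.908 = 2.364 s.

2.364 s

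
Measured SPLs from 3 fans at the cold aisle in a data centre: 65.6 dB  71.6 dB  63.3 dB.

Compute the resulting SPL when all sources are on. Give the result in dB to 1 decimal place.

73.1 dB

Sum in the linear (power) domain: Σ 10^(Lᵢ/10) = 10^(65.6/10) + 10^(71.6/10) + 10^(63.3/10) = 2.022e+07.
L_total = 10·log₁₀(2.022e+07) = 73.1 dB.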